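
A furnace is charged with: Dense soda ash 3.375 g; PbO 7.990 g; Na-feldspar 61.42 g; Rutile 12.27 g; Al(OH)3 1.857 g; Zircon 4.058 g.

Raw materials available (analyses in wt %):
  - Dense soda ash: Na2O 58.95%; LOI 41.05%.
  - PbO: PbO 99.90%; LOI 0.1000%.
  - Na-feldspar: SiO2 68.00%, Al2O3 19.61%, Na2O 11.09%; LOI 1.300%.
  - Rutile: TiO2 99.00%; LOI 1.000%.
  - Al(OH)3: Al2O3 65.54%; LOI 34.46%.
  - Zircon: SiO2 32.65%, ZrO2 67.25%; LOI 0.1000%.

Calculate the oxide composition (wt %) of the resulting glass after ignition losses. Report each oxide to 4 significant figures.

Glass mass = 88.01 g (batch 90.97 − LOI 2.959).
Composition: TiO2 13.80%, PbO 9.069%, SiO2 48.96%, ZrO2 3.101%, Al2O3 15.07%, Na2O 10.00%

All internal work maintains full precision at every stage. Mid-chain values appear rounded off to 4 significant figures between the steps — each reported figure is rounded only once. Derived quantities, which include net glass mass, six oxide percentages, yield, the totals, ignition loss, are recomputed in exact precision, as quoted within the problem or answer text, using the weight values for 88.01 g of glass.
Oxide-by-oxide delivered mass:
  TiO2: 12.27·0.9900 = 12.15 g
  PbO: 7.990·0.9990 = 7.982 g
  SiO2: 61.42·0.6800 + 4.058·0.3265 = 43.09 g
  ZrO2: 4.058·0.6725 = 2.729 g
  Al2O3: 61.42·0.1961 + 1.857·0.6554 = 13.26 g
  Na2O: 3.375·0.5895 + 61.42·0.1109 = 8.801 g
LOI: 3.375·0.4105 + 7.990·0.001000 + 61.42·0.01300 + 12.27·0.01000 + 1.857·0.3446 + 4.058·0.001000 = 2.959 g
Resulting glass, batch − LOI: 90.97 − 2.959 = 88.01 g (the oxide masses sum to this)
wt % = oxide mass / glass mass × 100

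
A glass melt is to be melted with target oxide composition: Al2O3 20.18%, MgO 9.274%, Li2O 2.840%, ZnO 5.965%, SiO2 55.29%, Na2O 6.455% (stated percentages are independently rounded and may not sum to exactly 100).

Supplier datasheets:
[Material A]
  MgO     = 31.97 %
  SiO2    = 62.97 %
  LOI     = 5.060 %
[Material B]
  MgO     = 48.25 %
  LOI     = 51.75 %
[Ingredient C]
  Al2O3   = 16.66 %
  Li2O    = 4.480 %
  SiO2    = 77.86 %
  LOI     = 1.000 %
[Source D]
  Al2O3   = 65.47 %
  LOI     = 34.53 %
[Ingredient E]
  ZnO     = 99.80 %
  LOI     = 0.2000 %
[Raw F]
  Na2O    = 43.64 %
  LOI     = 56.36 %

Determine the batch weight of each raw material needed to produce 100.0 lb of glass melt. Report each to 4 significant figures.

In-progress results are printed rounded to 4 significant figures when written out; all internal work maintains full float precision in every operation — every reported number receives exactly one rounding — derived quantities are carried using the weight values at 100.0 lb of glass in exact precision (the six compositions, the yield, totals, net glass mass, LOI), exactly as shown in the question or the answer.
Oxide-by-oxide targets in 100.0 lb glass melt:
  Al2O3: 20.18% × 100.0 = 20.18 lb
  MgO: 9.274% × 100.0 = 9.274 lb
  Li2O: 2.840% × 100.0 = 2.840 lb
  ZnO: 5.965% × 100.0 = 5.965 lb
  SiO2: 55.29% × 100.0 = 55.29 lb
  Na2O: 6.455% × 100.0 = 6.455 lb
Mass-balance tally per oxide using the reported weights, relative to the basis at hand (every target is met by its sum once rounding is allowed for):
  Al2O3: 63.39·0.1666 + 14.69·0.6547 = 20.18 lb (target 20.18 lb)
  MgO: 9.421·0.3197 + 12.98·0.4825 = 9.275 lb (target 9.274 lb)
  Li2O: 63.39·0.04480 = 2.840 lb (target 2.840 lb)
  ZnO: 5.977·0.9980 = 5.965 lb (target 5.965 lb)
  SiO2: 9.421·0.6297 + 63.39·0.7786 = 55.29 lb (target 55.29 lb)
  Na2O: 14.79·0.4364 = 6.454 lb (target 6.455 lb)
Mass balance on the glass: batch total minus LOI = 100.0 lb (oxide target masses add up to 100.0 lb; versus the stated basis of 100.0 lb — any gap is answer rounding).
Batch total: Σ batch = 121.2 lb; Σ batch·LOI gives LOI loss = 21.25 lb; yield = glass ÷ total batch = 82.48%.

Batch per 100.0 lb glass melt:
  Material A: 9.421 lb
  Material B: 12.98 lb
  Ingredient C: 63.39 lb
  Source D: 14.69 lb
  Ingredient E: 5.977 lb
  Raw F: 14.79 lb
Total batch = 121.2 lb; LOI loss = 21.25 lb; yield = 82.48%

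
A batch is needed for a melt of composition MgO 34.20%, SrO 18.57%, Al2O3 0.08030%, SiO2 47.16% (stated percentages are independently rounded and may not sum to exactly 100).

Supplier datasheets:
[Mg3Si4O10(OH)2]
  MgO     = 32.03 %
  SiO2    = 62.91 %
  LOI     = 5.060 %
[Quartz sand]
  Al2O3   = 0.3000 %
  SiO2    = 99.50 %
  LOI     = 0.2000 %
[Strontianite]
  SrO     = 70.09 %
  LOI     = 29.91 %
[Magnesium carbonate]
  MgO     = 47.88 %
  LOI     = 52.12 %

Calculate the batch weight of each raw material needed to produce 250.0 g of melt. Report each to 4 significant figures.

Values along the way appear (rounded to four significant figures) across the worked steps; the working math carries full precision in every operation. Each reported figure takes exactly one rounding; all derived quantities, including the four compositions, the yield, totals, glass mass, ignition loss, are re-derived starting from the weights for 250.0 g of glass in full precision, as quoted within question or answer.
Target masses of each oxide per 250.0 g melt:
  MgO: 34.20% × 250.0 = 85.50 g
  SrO: 18.57% × 250.0 = 46.42 g
  Al2O3: 0.08030% × 250.0 = 0.2007 g
  SiO2: 47.16% × 250.0 = 117.9 g
Checking each oxide sum on the weights just shown, at the basis given (summed amounts equal target values net of answer rounding effects):
  MgO: 81.57·0.3203 + 124.0·0.4788 = 85.50 g (target 85.50 g)
  SrO: 66.24·0.7009 = 46.43 g (target 46.42 g)
  Al2O3: 66.92·0.003000 = 0.2008 g (target 0.2007 g)
  SiO2: 81.57·0.6291 + 66.92·0.9950 = 117.9 g (target 117.9 g)
The glass-mass cross-check: batch total minus LOI = 250.0 g (oxide target masses add up to 250.0 g; versus the stated basis of 250.0 g — any gap is answer rounding).
Batch total: Σ batch = 338.7 g; Σ batch·LOI gives LOI loss = 88.70 g; yield: glass divided by total = 73.81%.

Batch per 250.0 g melt:
  Mg3Si4O10(OH)2: 81.57 g
  Quartz sand: 66.92 g
  Strontianite: 66.24 g
  Magnesium carbonate: 124.0 g
Total batch = 338.7 g; LOI loss = 88.70 g; yield = 73.81%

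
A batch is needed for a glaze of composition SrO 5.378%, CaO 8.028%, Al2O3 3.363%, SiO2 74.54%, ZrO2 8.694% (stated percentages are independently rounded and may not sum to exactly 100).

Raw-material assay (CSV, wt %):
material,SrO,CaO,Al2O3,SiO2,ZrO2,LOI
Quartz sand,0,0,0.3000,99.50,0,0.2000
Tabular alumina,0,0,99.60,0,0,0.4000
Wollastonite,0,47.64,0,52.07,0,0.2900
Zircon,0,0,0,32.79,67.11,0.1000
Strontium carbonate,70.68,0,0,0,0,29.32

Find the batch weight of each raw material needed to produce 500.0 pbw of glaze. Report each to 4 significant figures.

Mid-chain values are displayed rounded to four significant digits alongside each step. All internal work carries full float precision at every stage; exactly one rounding is applied to every reported figure; all derived quantities, which include LOI, the totals, glass mass, five oxide percentages, yield, are carried in full precision, exactly as shown in either problem or answer, starting from the weights on 500.0 pbw of glass.
Oxide mass targets, per 500.0 pbw glaze:
  SrO: 5.378% × 500.0 = 26.89 pbw
  CaO: 8.028% × 500.0 = 40.14 pbw
  Al2O3: 3.363% × 500.0 = 16.82 pbw
  SiO2: 74.54% × 500.0 = 372.7 pbw
  ZrO2: 8.694% × 500.0 = 43.47 pbw
Per-oxide balance check on the weights just shown, versus the basis set out (target by target, the sums agree given rounding of the digits):
  SrO: 38.04·0.7068 = 26.89 pbw (target 26.89 pbw)
  CaO: 84.26·0.4764 = 40.14 pbw (target 40.14 pbw)
  Al2O3: 309.1·0.003000 + 15.95·0.9960 = 16.81 pbw (target 16.82 pbw)
  SiO2: 309.1·0.9950 + 84.26·0.5207 + 64.77·0.3279 = 372.7 pbw (target 372.7 pbw)
  ZrO2: 64.77·0.6711 = 43.47 pbw (target 43.47 pbw)
The glass-mass cross-check: total charge less LOI = 500.0 pbw (the Σ of target masses is 500.0 pbw; against the stated basis, 500.0 pbw — differing by rounding only).
Whole-batch sum: Σ batch = 512.1 pbw; LOI loss = Σ batch·LOI = 12.14 pbw; the yield ratio, glass ÷ batch: 97.63%.

Batch per 500.0 pbw glaze:
  Quartz sand: 309.1 pbw
  Tabular alumina: 15.95 pbw
  Wollastonite: 84.26 pbw
  Zircon: 64.77 pbw
  Strontium carbonate: 38.04 pbw
Total batch = 512.1 pbw; LOI loss = 12.14 pbw; yield = 97.63%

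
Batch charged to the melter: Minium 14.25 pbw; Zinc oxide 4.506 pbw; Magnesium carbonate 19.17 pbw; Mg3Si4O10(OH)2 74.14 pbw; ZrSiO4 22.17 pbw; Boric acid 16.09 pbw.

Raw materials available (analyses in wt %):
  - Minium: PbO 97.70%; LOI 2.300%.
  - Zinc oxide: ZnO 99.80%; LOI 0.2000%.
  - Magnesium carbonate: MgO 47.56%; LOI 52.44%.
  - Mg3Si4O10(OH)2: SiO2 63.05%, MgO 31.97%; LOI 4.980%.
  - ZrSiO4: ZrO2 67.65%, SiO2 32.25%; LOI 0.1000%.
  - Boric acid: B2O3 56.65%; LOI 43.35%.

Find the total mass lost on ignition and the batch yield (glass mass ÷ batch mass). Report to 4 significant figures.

In-progress results are shown rounded to 4 significant digits across the worked steps. Every computation keeps full precision throughout — every reported number receives exactly one rounding. Derived quantities (net glass mass, LOI, the six compositions, yield, the totals) are re-derived using the weight values per 129.2 pbw of glass in exact precision as written in the problem or answer text.
Material-by-material LOI:
  Minium: 14.25 × 0.02300 = 0.3277 pbw
  Zinc oxide: 4.506 × 0.002000 = 0.009012 pbw
  Magnesium carbonate: 19.17 × 0.5244 = 10.05 pbw
  Mg3Si4O10(OH)2: 74.14 × 0.04980 = 3.692 pbw
  ZrSiO4: 22.17 × 0.001000 = 0.02217 pbw
  Boric acid: 16.09 × 0.4335 = 6.975 pbw
Total LOI = 21.08 pbw
Glass = batch − LOI = 150.3 − 21.08 = 129.2 pbw

LOI loss = 21.08 pbw; glass = 129.2 pbw; yield = 85.98%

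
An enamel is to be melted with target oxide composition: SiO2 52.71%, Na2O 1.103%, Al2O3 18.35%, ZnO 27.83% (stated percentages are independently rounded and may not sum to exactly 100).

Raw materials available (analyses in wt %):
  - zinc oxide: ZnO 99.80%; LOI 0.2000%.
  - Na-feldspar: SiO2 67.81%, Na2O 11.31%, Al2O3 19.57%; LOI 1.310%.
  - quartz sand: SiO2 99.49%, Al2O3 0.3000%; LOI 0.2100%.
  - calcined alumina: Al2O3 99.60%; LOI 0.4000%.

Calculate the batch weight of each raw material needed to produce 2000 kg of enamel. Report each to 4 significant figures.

Batch per 2000 kg enamel:
  zinc oxide: 557.7 kg
  Na-feldspar: 195.0 kg
  quartz sand: 926.7 kg
  calcined alumina: 327.4 kg
Total batch = 2007 kg; LOI loss = 6.926 kg; yield = 99.65%

Mid-chain values appear (rounded to four significant digits) between the steps; full float precision is maintained end to end. Every reported result is rounded only once. The derived quantities (the totals, LOI, net glass mass, the yield, four oxide percentages) are recomputed using the weight values per 2000 kg of glass in full precision as given in either problem or answer.
Target oxide masses per 2000 kg enamel:
  SiO2: 52.71% × 2000 = 1054 kg
  Na2O: 1.103% × 2000 = 22.06 kg
  Al2O3: 18.35% × 2000 = 367.0 kg
  ZnO: 27.83% × 2000 = 556.6 kg
Verifying the oxide balance per the reported batch figures, on the stated basis (oxide sums agree with the targets modulo rounding of the values):
  SiO2: 195.0·0.6781 + 926.7·0.9949 = 1054 kg (target 1054 kg)
  Na2O: 195.0·0.1131 = 22.05 kg (target 22.06 kg)
  Al2O3: 195.0·0.1957 + 926.7·0.003000 + 327.4·0.9960 = 367.0 kg (target 367.0 kg)
  ZnO: 557.7·0.9980 = 556.6 kg (target 556.6 kg)
Mass balance on the glass: batch Σ − ignition loss = 2000 kg (the targets, summed, come to 2000 kg; the stated basis being 2000 kg — rounding explains the deltas).
Batch total: Σ batch = 2007 kg; LOI removed, Σ of batch·LOI: 6.926 kg; as yield: glass ÷ batch → 99.65%.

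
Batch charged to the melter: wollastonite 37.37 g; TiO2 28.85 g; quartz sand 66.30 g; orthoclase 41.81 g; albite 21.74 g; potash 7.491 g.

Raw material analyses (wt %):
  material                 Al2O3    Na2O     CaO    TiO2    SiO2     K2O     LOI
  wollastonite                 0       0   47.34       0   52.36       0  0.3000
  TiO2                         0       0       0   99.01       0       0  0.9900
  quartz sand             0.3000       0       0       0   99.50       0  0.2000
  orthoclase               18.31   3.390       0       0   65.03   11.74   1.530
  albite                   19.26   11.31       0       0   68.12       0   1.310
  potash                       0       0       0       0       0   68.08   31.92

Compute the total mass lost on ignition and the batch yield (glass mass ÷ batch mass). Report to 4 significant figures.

LOI loss = 3.846 g; glass = 199.7 g; yield = 98.11%

The whole derivation runs at full float precision at all times — the intermediate values are displayed, rounded to four significant digits, as written — every reported figure is rounded once only; all derived quantities, including the totals, LOI, yield, glass mass, the six compositions, are rebuilt starting from the weights at 199.7 g of glass at full precision precisely as stated by the problem or answer text.
Material-by-material LOI:
  wollastonite: 37.37 × 0.003000 = 0.1121 g
  TiO2: 28.85 × 0.009900 = 0.2856 g
  quartz sand: 66.30 × 0.002000 = 0.1326 g
  orthoclase: 41.81 × 0.01530 = 0.6397 g
  albite: 21.74 × 0.01310 = 0.2848 g
  potash: 7.491 × 0.3192 = 2.391 g
Total LOI = 3.846 g
Glass = batch − LOI = 203.6 − 3.846 = 199.7 g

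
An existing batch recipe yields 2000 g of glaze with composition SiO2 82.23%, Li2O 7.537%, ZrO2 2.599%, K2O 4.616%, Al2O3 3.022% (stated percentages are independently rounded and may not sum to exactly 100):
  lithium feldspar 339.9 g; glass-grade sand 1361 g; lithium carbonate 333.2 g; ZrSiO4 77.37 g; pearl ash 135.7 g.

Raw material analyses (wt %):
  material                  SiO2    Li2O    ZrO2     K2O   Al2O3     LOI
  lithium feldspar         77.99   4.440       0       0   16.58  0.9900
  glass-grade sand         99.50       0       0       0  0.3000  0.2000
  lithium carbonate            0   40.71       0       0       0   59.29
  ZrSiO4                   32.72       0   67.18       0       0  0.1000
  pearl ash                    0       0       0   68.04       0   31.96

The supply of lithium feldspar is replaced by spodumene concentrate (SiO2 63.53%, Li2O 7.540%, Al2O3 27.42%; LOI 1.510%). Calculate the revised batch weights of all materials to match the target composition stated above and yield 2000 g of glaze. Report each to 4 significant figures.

Revised batch per 2000 g glaze:
  spodumene concentrate: 204.0 g
  glass-grade sand: 1497 g
  lithium carbonate: 332.5 g
  ZrSiO4: 77.37 g
  pearl ash: 135.7 g
Total batch = 2247 g; LOI loss = 246.7 g

Intermediates appear, rounded to four significant digits, in the working; each numeric step carries exact precision all the way through. A single rounding yields each reported number — derived quantities, which include the totals, yield, net glass mass, LOI, five oxide percentages, are computed in full precision, as they appear in the question or the answer, from the weighed amounts per 2000 g of glass.
Oxide-by-oxide targets in 2000 g glaze:
  SiO2: 82.23% × 2000 = 1645 g
  Li2O: 7.537% × 2000 = 150.7 g
  ZrO2: 2.599% × 2000 = 51.98 g
  K2O: 4.616% × 2000 = 92.32 g
  Al2O3: 3.022% × 2000 = 60.44 g
Sums-versus-targets review on the weights just shown, versus the basis set out (each sum matches its target mass inside rounding margins):
  SiO2: 204.0·0.6353 + 1497·0.9950 + 77.37·0.3272 = 1644 g (target 1645 g)
  Li2O: 204.0·0.07540 + 332.5·0.4071 = 150.7 g (target 150.7 g)
  ZrO2: 77.37·0.6718 = 51.98 g (target 51.98 g)
  K2O: 135.7·0.6804 = 92.33 g (target 92.32 g)
  Al2O3: 204.0·0.2742 + 1497·0.003000 = 60.43 g (target 60.44 g)
Glass-mass bookkeeping: net batch after ignition = 2000 g (the Σ of target masses is 2000 g; versus the stated basis of 2000 g — any gap is answer rounding).
Adding the batch up: Σ batch = 2247 g; LOI removed, Σ of batch·LOI: 246.7 g; the yield ratio, glass ÷ batch: 89.02%.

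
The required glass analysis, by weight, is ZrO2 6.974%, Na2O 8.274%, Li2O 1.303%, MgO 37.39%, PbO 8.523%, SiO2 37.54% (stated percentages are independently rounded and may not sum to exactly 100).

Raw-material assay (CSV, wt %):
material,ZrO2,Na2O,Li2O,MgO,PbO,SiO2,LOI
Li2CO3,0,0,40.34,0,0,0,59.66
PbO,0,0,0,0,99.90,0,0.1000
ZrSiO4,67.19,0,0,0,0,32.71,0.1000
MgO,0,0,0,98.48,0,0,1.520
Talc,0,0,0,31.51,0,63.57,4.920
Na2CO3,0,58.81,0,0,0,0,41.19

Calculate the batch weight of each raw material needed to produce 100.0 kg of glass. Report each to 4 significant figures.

In-progress results are shown, rounded to 4 significant figures, in the working — the whole derivation holds full precision throughout — exactly one rounding lands on each reported number. Derived quantities, including six oxide percentages, yield, totals, glass mass, ignition loss, are computed starting from the weights for 100.0 kg of glass in full float precision as set out in problem or answer.
Oxide mass targets, per 100.0 kg glass:
  ZrO2: 6.974% × 100.0 = 6.974 kg
  Na2O: 8.274% × 100.0 = 8.274 kg
  Li2O: 1.303% × 100.0 = 1.303 kg
  MgO: 37.39% × 100.0 = 37.39 kg
  PbO: 8.523% × 100.0 = 8.523 kg
  SiO2: 37.54% × 100.0 = 37.54 kg
Mass-balance tally per oxide on the weights just shown, per the basis as stated (summed amounts equal target values up to rounding of the answer):
  ZrO2: 10.38·0.6719 = 6.974 kg (target 6.974 kg)
  Na2O: 14.07·0.5881 = 8.275 kg (target 8.274 kg)
  Li2O: 3.230·0.4034 = 1.303 kg (target 1.303 kg)
  MgO: 20.78·0.9848 + 53.71·0.3151 = 37.39 kg (target 37.39 kg)
  PbO: 8.532·0.9990 = 8.523 kg (target 8.523 kg)
  SiO2: 10.38·0.3271 + 53.71·0.6357 = 37.54 kg (target 37.54 kg)
Mass balance on the glass: total batch − LOI = 100.0 kg (oxide target masses add up to 100.0 kg; with the basis standing at 100.0 kg — gaps are rounding artifacts).
Adding the batch up: Σ batch = 110.7 kg; LOI loss = Σ batch·LOI = 10.70 kg; glass ÷ batch gives a yield of 90.33%.

Batch per 100.0 kg glass:
  Li2CO3: 3.230 kg
  PbO: 8.532 kg
  ZrSiO4: 10.38 kg
  MgO: 20.78 kg
  Talc: 53.71 kg
  Na2CO3: 14.07 kg
Total batch = 110.7 kg; LOI loss = 10.70 kg; yield = 90.33%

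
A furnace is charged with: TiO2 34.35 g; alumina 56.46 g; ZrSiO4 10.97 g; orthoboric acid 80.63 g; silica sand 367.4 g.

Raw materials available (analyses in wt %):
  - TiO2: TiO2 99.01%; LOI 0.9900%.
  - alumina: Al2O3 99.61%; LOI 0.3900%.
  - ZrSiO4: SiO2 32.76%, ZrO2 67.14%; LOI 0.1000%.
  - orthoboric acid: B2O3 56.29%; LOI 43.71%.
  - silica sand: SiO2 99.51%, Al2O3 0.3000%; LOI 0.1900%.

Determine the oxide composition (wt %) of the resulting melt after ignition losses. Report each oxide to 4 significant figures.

Glass mass = 513.3 g (batch 549.8 − LOI 36.51).
Composition: SiO2 71.93%, TiO2 6.626%, Al2O3 11.17%, ZrO2 1.435%, B2O3 8.842%

Exact precision is carried in all steps. Mid-chain values are shown (rounded to four significant figures) when written out; a single rounding produces each reported value — all derived quantities, which include the totals, LOI, glass mass, the five compositions, yield, are rebuilt at full float precision, exactly as shown in either problem or answer, from the weighed amounts per 513.3 g of glass.
Delivered oxide masses:
  SiO2: 10.97·0.3276 + 367.4·0.9951 = 369.2 g
  TiO2: 34.35·0.9901 = 34.01 g
  Al2O3: 56.46·0.9961 + 367.4·0.003000 = 57.34 g
  ZrO2: 10.97·0.6714 = 7.365 g
  B2O3: 80.63·0.5629 = 45.39 g
LOI: 34.35·0.009900 + 56.46·0.003900 + 10.97·0.001000 + 80.63·0.4371 + 367.4·0.001900 = 36.51 g
Net of LOI, the glass mass = 549.8 − 36.51 = 513.3 g (the oxide masses sum to this)
wt % = oxide mass / glass mass × 100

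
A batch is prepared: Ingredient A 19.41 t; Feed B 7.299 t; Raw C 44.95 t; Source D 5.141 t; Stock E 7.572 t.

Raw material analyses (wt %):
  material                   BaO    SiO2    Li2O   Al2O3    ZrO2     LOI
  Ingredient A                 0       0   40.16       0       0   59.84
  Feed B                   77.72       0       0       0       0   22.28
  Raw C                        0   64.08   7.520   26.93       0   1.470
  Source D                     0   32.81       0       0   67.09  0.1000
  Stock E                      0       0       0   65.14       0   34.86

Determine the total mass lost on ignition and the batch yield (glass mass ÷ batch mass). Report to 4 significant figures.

Full float precision is maintained end to end. The intermediate values are shown rounded to four significant digits across the worked steps. Every reported figure takes just one rounding; all derived quantities are rebuilt using the weight values at 67.83 t of glass in full float precision (the five compositions, the yield, ignition loss, net glass mass, the totals), as they appear in the problem or answer text.
LOI of each material in turn:
  Ingredient A: 19.41 × 0.5984 = 11.61 t
  Feed B: 7.299 × 0.2228 = 1.626 t
  Raw C: 44.95 × 0.01470 = 0.6608 t
  Source D: 5.141 × 0.001000 = 0.005141 t
  Stock E: 7.572 × 0.3486 = 2.640 t
Total LOI = 16.55 t
Glass = batch − LOI = 84.37 − 16.55 = 67.83 t

LOI loss = 16.55 t; glass = 67.83 t; yield = 80.39%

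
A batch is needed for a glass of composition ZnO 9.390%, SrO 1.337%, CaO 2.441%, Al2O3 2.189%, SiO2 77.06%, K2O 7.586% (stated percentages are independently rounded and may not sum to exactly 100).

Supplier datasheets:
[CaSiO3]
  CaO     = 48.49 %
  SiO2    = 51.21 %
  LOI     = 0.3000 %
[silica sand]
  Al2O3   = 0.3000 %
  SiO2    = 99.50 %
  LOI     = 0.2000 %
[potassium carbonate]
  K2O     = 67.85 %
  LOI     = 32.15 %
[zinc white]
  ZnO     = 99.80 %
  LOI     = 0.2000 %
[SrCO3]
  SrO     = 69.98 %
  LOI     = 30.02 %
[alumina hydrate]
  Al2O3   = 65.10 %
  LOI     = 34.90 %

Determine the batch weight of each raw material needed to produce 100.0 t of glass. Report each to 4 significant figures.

The whole derivation holds full float precision from start to finish; mid-chain values are shown, rounded to four significant figures, on the page. Exactly one rounding goes into each reported number; all derived quantities, including the yield, the totals, six oxide percentages, net glass mass, ignition loss, are computed from the weighed amounts for 100.0 t of glass at full float precision, as quoted within the problem or the answer.
Target masses of each oxide per 100.0 t glass:
  ZnO: 9.390% × 100.0 = 9.390 t
  SrO: 1.337% × 100.0 = 1.337 t
  CaO: 2.441% × 100.0 = 2.441 t
  Al2O3: 2.189% × 100.0 = 2.189 t
  SiO2: 77.06% × 100.0 = 77.06 t
  K2O: 7.586% × 100.0 = 7.586 t
Balance tally, oxide-wise, working from each reported weight, for the quoted basis mass (target by target, the sums agree modulo rounding of the values):
  ZnO: 9.409·0.9980 = 9.390 t (target 9.390 t)
  SrO: 1.911·0.6998 = 1.337 t (target 1.337 t)
  CaO: 5.034·0.4849 = 2.441 t (target 2.441 t)
  Al2O3: 74.86·0.003000 + 3.018·0.6510 = 2.189 t (target 2.189 t)
  SiO2: 5.034·0.5121 + 74.86·0.9950 = 77.06 t (target 77.06 t)
  K2O: 11.18·0.6785 = 7.586 t (target 7.586 t)
Glass-mass sanity pass: Σ batch − LOI loss = 100.0 t (the Σ of target masses is 100.0 t; stated basis 100.0 t — a pure rounding effect).
Summing the batch: Σ batch = 105.4 t; Σ batch·LOI gives LOI loss = 5.405 t; as yield: glass ÷ batch → 94.87%.

Batch per 100.0 t glass:
  CaSiO3: 5.034 t
  silica sand: 74.86 t
  potassium carbonate: 11.18 t
  zinc white: 9.409 t
  SrCO3: 1.911 t
  alumina hydrate: 3.018 t
Total batch = 105.4 t; LOI loss = 5.405 t; yield = 94.87%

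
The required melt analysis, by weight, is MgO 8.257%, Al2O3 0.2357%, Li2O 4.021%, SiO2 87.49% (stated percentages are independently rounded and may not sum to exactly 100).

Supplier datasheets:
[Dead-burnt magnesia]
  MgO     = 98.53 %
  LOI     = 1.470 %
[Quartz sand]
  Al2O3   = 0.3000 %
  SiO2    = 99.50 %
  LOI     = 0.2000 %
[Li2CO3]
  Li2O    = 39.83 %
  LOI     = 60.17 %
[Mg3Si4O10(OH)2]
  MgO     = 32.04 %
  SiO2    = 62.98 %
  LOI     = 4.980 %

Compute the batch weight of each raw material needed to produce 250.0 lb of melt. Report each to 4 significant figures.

Batch per 250.0 lb melt:
  Dead-burnt magnesia: 8.925 lb
  Quartz sand: 196.4 lb
  Li2CO3: 25.24 lb
  Mg3Si4O10(OH)2: 36.98 lb
Total batch = 267.5 lb; LOI loss = 17.55 lb; yield = 93.44%

Each numeric step keeps full precision at each step. Values along the way are displayed (rounded to 4 significant digits) in the printout. Exactly one rounding goes into each reported result; the derived quantities are recomputed using the weight values on 250.0 lb of glass at exact precision (the totals, yield, ignition loss, four oxide percentages, glass mass), as they appear in problem or answer.
Target masses of each oxide per 250.0 lb melt:
  MgO: 8.257% × 250.0 = 20.64 lb
  Al2O3: 0.2357% × 250.0 = 0.5892 lb
  Li2O: 4.021% × 250.0 = 10.05 lb
  SiO2: 87.49% × 250.0 = 218.7 lb
Verifying the oxide balance from the weights as reported, for the quoted basis mass (summed amounts equal target values exact up to rounding of places):
  MgO: 8.925·0.9853 + 36.98·0.3204 = 20.64 lb (target 20.64 lb)
  Al2O3: 196.4·0.003000 = 0.5892 lb (target 0.5892 lb)
  Li2O: 25.24·0.3983 = 10.05 lb (target 10.05 lb)
  SiO2: 196.4·0.9950 + 36.98·0.6298 = 218.7 lb (target 218.7 lb)
Auditing the glass mass value: net batch after ignition = 250.0 lb (the targets, summed, come to 250.0 lb; stated basis 250.0 lb — any gap is answer rounding).
Batch grand total — Σ batch = 267.5 lb; LOI loss = Σ batch·LOI = 17.55 lb; the yield ratio, glass ÷ batch: 93.44%.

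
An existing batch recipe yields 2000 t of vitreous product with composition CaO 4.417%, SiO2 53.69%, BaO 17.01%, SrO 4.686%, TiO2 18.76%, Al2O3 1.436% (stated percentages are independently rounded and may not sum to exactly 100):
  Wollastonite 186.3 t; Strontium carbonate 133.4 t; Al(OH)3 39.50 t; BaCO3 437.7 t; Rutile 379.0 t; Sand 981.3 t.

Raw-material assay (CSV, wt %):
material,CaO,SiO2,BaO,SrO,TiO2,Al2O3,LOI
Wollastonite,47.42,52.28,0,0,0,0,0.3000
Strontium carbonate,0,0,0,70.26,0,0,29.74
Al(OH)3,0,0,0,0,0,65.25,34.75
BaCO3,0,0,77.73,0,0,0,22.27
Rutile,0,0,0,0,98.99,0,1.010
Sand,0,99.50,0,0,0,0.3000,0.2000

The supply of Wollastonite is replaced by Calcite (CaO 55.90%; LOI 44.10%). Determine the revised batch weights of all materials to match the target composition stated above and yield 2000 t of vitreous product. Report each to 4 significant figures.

Every computation holds full precision at all times. Values along the way are printed, with 4-significant-digit rounding, across the worked steps. A single rounding produces every reported figure. The derived quantities are re-derived in exact precision (net glass mass, the yield, ignition loss, the totals, six oxide percentages) from the batch weights for 2000 t of glass as they appear in the problem or answer text.
Oxide mass targets, per 2000 t vitreous product:
  CaO: 4.417% × 2000 = 88.34 t
  SiO2: 53.69% × 2000 = 1074 t
  BaO: 17.01% × 2000 = 340.2 t
  SrO: 4.686% × 2000 = 93.72 t
  TiO2: 18.76% × 2000 = 375.2 t
  Al2O3: 1.436% × 2000 = 28.72 t
A balance pass over the oxides, per the reported batch figures, at the basis given (sums match the target masses modulo rounding of the values):
  CaO: 158.0·0.5590 = 88.32 t (target 88.34 t)
  SiO2: 1079·0.9950 = 1074 t (target 1074 t)
  BaO: 437.7·0.7773 = 340.2 t (target 340.2 t)
  SrO: 133.4·0.7026 = 93.73 t (target 93.72 t)
  TiO2: 379.0·0.9899 = 375.2 t (target 375.2 t)
  Al2O3: 39.05·0.6525 + 1079·0.003000 = 28.72 t (target 28.72 t)
Auditing the glass mass value: total charge less LOI = 2000 t (the targets, summed, come to 2000 t; the stated basis being 2000 t — deltas are rounding alone).
Batch total: Σ batch = 2226 t; ignition loss, Σ(batch × LOI) = 226.4 t; yield, glass over the total, = 89.83%.

Revised batch per 2000 t vitreous product:
  Calcite: 158.0 t
  Strontium carbonate: 133.4 t
  Al(OH)3: 39.05 t
  BaCO3: 437.7 t
  Rutile: 379.0 t
  Sand: 1079 t
Total batch = 2226 t; LOI loss = 226.4 t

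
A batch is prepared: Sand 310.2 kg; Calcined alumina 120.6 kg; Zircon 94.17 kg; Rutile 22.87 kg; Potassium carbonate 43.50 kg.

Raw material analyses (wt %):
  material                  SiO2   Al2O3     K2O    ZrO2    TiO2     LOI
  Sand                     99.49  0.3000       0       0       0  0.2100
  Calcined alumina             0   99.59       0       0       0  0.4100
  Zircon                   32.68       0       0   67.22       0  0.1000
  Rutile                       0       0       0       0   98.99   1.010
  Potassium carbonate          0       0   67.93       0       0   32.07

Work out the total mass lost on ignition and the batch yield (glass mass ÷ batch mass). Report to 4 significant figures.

LOI loss = 15.42 kg; glass = 575.9 kg; yield = 97.39%

In-progress results are displayed rounded to four significant figures alongside each step — all internal work keeps exact precision from first step to last; each reported result is rounded a single time. Derived quantities are recomputed using the weight values per 575.9 kg of glass in full float precision (net glass mass, totals, the five compositions, the yield, LOI) as quoted within the question or the answer.
Material-by-material LOI:
  Sand: 310.2 × 0.002100 = 0.6514 kg
  Calcined alumina: 120.6 × 0.004100 = 0.4945 kg
  Zircon: 94.17 × 0.001000 = 0.09417 kg
  Rutile: 22.87 × 0.01010 = 0.2310 kg
  Potassium carbonate: 43.50 × 0.3207 = 13.95 kg
Total LOI = 15.42 kg
Glass = batch − LOI = 591.3 − 15.42 = 575.9 kg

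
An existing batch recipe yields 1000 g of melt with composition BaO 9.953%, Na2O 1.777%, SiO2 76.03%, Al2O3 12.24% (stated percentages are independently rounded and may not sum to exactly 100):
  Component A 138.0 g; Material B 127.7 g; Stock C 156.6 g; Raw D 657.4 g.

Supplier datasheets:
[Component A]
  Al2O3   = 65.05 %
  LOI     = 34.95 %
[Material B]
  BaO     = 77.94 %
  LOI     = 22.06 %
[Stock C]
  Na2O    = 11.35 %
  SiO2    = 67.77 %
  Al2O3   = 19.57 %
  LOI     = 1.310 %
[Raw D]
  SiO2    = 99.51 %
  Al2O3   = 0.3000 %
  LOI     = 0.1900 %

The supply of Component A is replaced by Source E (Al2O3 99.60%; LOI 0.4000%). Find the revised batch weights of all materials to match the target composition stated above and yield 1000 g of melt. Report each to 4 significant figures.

Revised batch per 1000 g melt:
  Source E: 90.15 g
  Material B: 127.7 g
  Stock C: 156.6 g
  Raw D: 657.4 g
Total batch = 1032 g; LOI loss = 31.83 g

Values along the way appear rounded to four significant figures across the worked steps. The working math runs at full precision at each step — each reported number is rounded once only — all derived quantities, including yield, net glass mass, four oxide percentages, ignition loss, the totals, are computed using the weight values at 1000 g of glass at full precision as written in problem or answer.
Target masses of each oxide per 1000 g melt:
  BaO: 9.953% × 1000 = 99.53 g
  Na2O: 1.777% × 1000 = 17.77 g
  SiO2: 76.03% × 1000 = 760.3 g
  Al2O3: 12.24% × 1000 = 122.4 g
Per-oxide balance check per the reported batch figures, versus the basis set out (summed amounts equal target values once rounding is allowed for):
  BaO: 127.7·0.7794 = 99.53 g (target 99.53 g)
  Na2O: 156.6·0.1135 = 17.77 g (target 17.77 g)
  SiO2: 156.6·0.6777 + 657.4·0.9951 = 760.3 g (target 760.3 g)
  Al2O3: 90.15·0.9960 + 156.6·0.1957 + 657.4·0.003000 = 122.4 g (target 122.4 g)
Consistency of the glass mass: the batch minus its LOI: 1000 g (the Σ of target masses is 1000 g; with the basis standing at 1000 g — a pure rounding effect).
Batch grand total — Σ batch = 1032 g; the LOI term Σ batch·LOI equals 31.83 g; yield = glass ÷ total batch = 96.92%.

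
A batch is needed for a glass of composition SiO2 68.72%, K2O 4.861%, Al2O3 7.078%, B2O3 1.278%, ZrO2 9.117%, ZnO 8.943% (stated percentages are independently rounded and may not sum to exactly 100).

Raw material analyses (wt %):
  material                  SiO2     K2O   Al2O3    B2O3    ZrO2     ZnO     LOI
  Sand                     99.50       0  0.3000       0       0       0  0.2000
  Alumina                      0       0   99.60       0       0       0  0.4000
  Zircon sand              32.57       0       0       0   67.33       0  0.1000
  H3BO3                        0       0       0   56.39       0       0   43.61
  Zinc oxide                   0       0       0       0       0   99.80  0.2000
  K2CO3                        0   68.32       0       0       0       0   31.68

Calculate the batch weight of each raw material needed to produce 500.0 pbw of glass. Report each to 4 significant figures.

The whole derivation keeps full float precision at every stage; intermediates are printed with 4-significant-digit rounding as written; every reported result receives exactly one rounding. The derived quantities are re-derived using the weight values per 500.0 pbw of glass in full precision (totals, the yield, six oxide percentages, LOI, glass mass), as given in the problem or answer text.
Target masses of each oxide per 500.0 pbw glass:
  SiO2: 68.72% × 500.0 = 343.6 pbw
  K2O: 4.861% × 500.0 = 24.30 pbw
  Al2O3: 7.078% × 500.0 = 35.39 pbw
  B2O3: 1.278% × 500.0 = 6.390 pbw
  ZrO2: 9.117% × 500.0 = 45.58 pbw
  ZnO: 8.943% × 500.0 = 44.72 pbw
Checking each oxide sum working from each reported weight, under the basis named above (summed amounts equal target values up to rounding of the answer):
  SiO2: 323.2·0.9950 + 67.70·0.3257 = 343.6 pbw (target 343.6 pbw)
  K2O: 35.58·0.6832 = 24.31 pbw (target 24.30 pbw)
  Al2O3: 323.2·0.003000 + 34.56·0.9960 = 35.39 pbw (target 35.39 pbw)
  B2O3: 11.33·0.5639 = 6.389 pbw (target 6.390 pbw)
  ZrO2: 67.70·0.6733 = 45.58 pbw (target 45.58 pbw)
  ZnO: 44.80·0.9980 = 44.71 pbw (target 44.72 pbw)
Glass-mass bookkeeping: whole batch net of LOI = 500.0 pbw (the Σ of target masses is 500.0 pbw; the stated basis being 500.0 pbw — a pure rounding effect).
Batch grand total — Σ batch = 517.2 pbw; LOI loss = Σ batch·LOI = 17.15 pbw; glass ÷ batch gives a yield of 96.68%.

Batch per 500.0 pbw glass:
  Sand: 323.2 pbw
  Alumina: 34.56 pbw
  Zircon sand: 67.70 pbw
  H3BO3: 11.33 pbw
  Zinc oxide: 44.80 pbw
  K2CO3: 35.58 pbw
Total batch = 517.2 pbw; LOI loss = 17.15 pbw; yield = 96.68%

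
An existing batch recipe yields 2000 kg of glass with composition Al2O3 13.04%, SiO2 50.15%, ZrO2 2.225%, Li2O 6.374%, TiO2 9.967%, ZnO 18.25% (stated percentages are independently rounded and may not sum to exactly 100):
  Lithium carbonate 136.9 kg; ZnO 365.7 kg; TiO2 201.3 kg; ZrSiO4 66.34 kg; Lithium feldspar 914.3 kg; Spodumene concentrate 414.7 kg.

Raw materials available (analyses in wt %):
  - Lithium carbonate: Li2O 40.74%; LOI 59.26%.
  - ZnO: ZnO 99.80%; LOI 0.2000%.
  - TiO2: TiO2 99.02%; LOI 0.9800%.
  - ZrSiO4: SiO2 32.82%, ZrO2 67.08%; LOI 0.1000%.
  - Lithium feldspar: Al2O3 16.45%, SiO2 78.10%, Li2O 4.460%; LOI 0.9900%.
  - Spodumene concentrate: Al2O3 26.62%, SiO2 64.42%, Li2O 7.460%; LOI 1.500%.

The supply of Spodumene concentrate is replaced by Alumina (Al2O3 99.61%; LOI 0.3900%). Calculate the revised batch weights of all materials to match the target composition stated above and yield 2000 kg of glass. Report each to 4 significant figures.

Intermediates appear rounded to 4 significant figures in the printout — the working math keeps exact precision in all steps; each reported value receives exactly one rounding — all derived quantities (LOI, six oxide percentages, the yield, net glass mass, the totals) are recomputed in full float precision from the batch weights on 2000 kg of glass as given in the problem or answer text.
Oxide-by-oxide targets in 2000 kg glass:
  Al2O3: 13.04% × 2000 = 260.8 kg
  SiO2: 50.15% × 2000 = 1003 kg
  ZrO2: 2.225% × 2000 = 44.50 kg
  Li2O: 6.374% × 2000 = 127.5 kg
  TiO2: 9.967% × 2000 = 199.3 kg
  ZnO: 18.25% × 2000 = 365.0 kg
Per-oxide balance check applying the batch weights above, under the basis named above (sums match the target masses exact up to rounding of places):
  Al2O3: 1256·0.1645 + 54.34·0.9961 = 260.7 kg (target 260.8 kg)
  SiO2: 66.34·0.3282 + 1256·0.7810 = 1003 kg (target 1003 kg)
  ZrO2: 66.34·0.6708 = 44.50 kg (target 44.50 kg)
  Li2O: 175.4·0.4074 + 1256·0.04460 = 127.5 kg (target 127.5 kg)
  TiO2: 201.3·0.9902 = 199.3 kg (target 199.3 kg)
  ZnO: 365.7·0.9980 = 365.0 kg (target 365.0 kg)
The glass-mass cross-check: net batch after ignition = 2000 kg (the targets, summed, come to 2000 kg; versus the stated basis of 2000 kg — rounding explains the deltas).
Total batch = Σ batch = 2119 kg; LOI removed, Σ of batch·LOI: 119.4 kg; yield = glass ÷ total batch = 94.37%.

Revised batch per 2000 kg glass:
  Lithium carbonate: 175.4 kg
  ZnO: 365.7 kg
  TiO2: 201.3 kg
  ZrSiO4: 66.34 kg
  Lithium feldspar: 1256 kg
  Alumina: 54.34 kg
Total batch = 2119 kg; LOI loss = 119.4 kg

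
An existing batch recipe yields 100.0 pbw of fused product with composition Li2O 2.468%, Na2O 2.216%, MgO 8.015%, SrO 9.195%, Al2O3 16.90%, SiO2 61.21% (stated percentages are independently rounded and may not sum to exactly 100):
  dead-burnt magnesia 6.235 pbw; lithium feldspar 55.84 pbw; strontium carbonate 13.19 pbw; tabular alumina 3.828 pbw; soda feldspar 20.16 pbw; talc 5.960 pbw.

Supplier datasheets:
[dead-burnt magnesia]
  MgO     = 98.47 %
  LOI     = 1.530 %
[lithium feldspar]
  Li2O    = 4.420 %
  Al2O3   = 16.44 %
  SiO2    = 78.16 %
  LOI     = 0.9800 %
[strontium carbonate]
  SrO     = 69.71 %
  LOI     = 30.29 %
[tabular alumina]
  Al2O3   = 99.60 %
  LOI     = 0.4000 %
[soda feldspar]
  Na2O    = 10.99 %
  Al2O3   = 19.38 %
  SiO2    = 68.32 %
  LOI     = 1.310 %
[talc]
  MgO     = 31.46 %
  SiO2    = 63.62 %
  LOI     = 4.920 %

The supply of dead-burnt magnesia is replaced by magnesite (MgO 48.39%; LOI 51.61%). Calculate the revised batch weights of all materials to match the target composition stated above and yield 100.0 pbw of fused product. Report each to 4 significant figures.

Revised batch per 100.0 pbw fused product:
  magnesite: 12.69 pbw
  lithium feldspar: 55.84 pbw
  strontium carbonate: 13.19 pbw
  tabular alumina: 3.828 pbw
  soda feldspar: 20.16 pbw
  talc: 5.960 pbw
Total batch = 111.7 pbw; LOI loss = 11.66 pbw

Working values are printed, rounded to four significant digits, in the working — every computation keeps full precision from start to finish. Exactly one rounding is applied to every reported figure — derived quantities (ignition loss, yield, the totals, six oxide percentages, glass mass) are re-derived starting from the weights at 100.0 pbw of glass in full float precision as quoted within either problem or answer.
Oxide-by-oxide targets in 100.0 pbw fused product:
  Li2O: 2.468% × 100.0 = 2.468 pbw
  Na2O: 2.216% × 100.0 = 2.216 pbw
  MgO: 8.015% × 100.0 = 8.015 pbw
  SrO: 9.195% × 100.0 = 9.195 pbw
  Al2O3: 16.90% × 100.0 = 16.90 pbw
  SiO2: 61.21% × 100.0 = 61.21 pbw
Per-oxide balance check working from each reported weight, versus the basis set out (every target is met by its sum once rounding is allowed for):
  Li2O: 55.84·0.04420 = 2.468 pbw (target 2.468 pbw)
  Na2O: 20.16·0.1099 = 2.216 pbw (target 2.216 pbw)
  MgO: 12.69·0.4839 + 5.960·0.3146 = 8.016 pbw (target 8.015 pbw)
  SrO: 13.19·0.6971 = 9.195 pbw (target 9.195 pbw)
  Al2O3: 55.84·0.1644 + 3.828·0.9960 + 20.16·0.1938 = 16.90 pbw (target 16.90 pbw)
  SiO2: 55.84·0.7816 + 20.16·0.6832 + 5.960·0.6362 = 61.21 pbw (target 61.21 pbw)
Glass mass check: the batch minus its LOI: 100.0 pbw (the Σ of target masses is 100.0 pbw; against the stated basis, 100.0 pbw — differing by rounding only).
Batch grand total — Σ batch = 111.7 pbw; LOI removed, Σ of batch·LOI: 11.66 pbw; as yield: glass ÷ batch → 89.55%.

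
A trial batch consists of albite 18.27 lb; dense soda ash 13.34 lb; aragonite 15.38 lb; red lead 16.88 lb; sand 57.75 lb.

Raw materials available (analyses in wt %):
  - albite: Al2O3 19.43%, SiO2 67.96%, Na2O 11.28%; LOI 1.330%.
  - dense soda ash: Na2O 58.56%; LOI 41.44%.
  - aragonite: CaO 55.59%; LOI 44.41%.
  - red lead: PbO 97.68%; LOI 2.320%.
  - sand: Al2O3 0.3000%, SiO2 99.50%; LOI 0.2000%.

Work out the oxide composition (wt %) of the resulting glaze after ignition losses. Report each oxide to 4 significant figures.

In-progress results are shown with 4-significant-digit rounding within the worked lines; the working math keeps exact precision at each step. Each reported result undergoes a single rounding. The derived quantities are computed from the weighed amounts per 108.5 lb of glass at exact precision (ignition loss, the five compositions, the yield, totals, glass mass) as given in the question or the answer.
Delivered oxide masses:
  Al2O3: 18.27·0.1943 + 57.75·0.003000 = 3.723 lb
  PbO: 16.88·0.9768 = 16.49 lb
  SiO2: 18.27·0.6796 + 57.75·0.9950 = 69.88 lb
  CaO: 15.38·0.5559 = 8.550 lb
  Na2O: 18.27·0.1128 + 13.34·0.5856 = 9.873 lb
LOI: 18.27·0.01330 + 13.34·0.4144 + 15.38·0.4441 + 16.88·0.02320 + 57.75·0.002000 = 13.11 lb
Glass mass = batch − LOI = 121.6 − 13.11 = 108.5 lb (equal to the oxide-mass sum)
wt % = 100 × oxide mass / glass mass

Glass mass = 108.5 lb (batch 121.6 − LOI 13.11).
Composition: Al2O3 3.431%, PbO 15.20%, SiO2 64.40%, CaO 7.879%, Na2O 9.098%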